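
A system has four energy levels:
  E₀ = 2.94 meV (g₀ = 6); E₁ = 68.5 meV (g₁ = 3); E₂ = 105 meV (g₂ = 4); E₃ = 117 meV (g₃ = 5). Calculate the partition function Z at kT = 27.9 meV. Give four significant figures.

Eᵢ/kT = 0.105376, 2.45520, 3.76344, 4.19355.
Z = Σ gᵢe^(−Eᵢ/kT) = 6·e^(−0.105376) + 3·e^(−2.45520) + 4·e^(−3.76344) + 5·e^(−4.19355) = 5.39992 + 0.257538 + 0.0928151 + 0.0754631 = 5.82574.

Z = 5.826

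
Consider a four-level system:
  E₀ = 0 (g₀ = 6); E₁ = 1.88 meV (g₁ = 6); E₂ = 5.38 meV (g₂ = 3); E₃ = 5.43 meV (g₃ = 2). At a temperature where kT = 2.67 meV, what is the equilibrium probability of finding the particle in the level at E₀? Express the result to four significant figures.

Eᵢ/kT = 0, 0.704120, 2.01498, 2.03371.
Z = Σ gᵢe^(−Eᵢ/kT) = 6·e^(−0) + 6·e^(−0.704120) + 3·e^(−2.01498) + 2·e^(−2.03371) = 6.00000 + 2.96726 + 0.399969 + 0.261698 = 9.62893.
P₀ = g₀ e^(−E₀/kT) / Z = 6.00000/9.62893 = 0.6231.

0.6231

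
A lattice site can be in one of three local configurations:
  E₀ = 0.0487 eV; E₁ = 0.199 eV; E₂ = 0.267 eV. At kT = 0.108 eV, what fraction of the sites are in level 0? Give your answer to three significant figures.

0.724

Eᵢ/kT = 0.45093, 1.8426, 2.4722.
Z = Σ e^(−Eᵢ/kT) = e^(−0.45093) + e^(−1.8426) + e^(−2.4722) = 0.63704 + 0.15841 + 0.084399 = 0.87985.
P₀ = e^(−E₀/kT) / Z = 0.63704/0.87985 = 0.724.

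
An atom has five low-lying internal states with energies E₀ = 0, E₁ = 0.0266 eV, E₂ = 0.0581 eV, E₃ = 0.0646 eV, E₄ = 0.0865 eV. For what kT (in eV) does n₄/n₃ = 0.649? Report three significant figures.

0.0507 eV

n₄/n₃ = exp[−(E₄−E₃)/kT] = 0.649.
⇒ (E₄−E₃)/kT = ln(1/0.649) = ln(1.5408) = 0.43230.
kT = 0.0219 eV / 0.43230 = 0.0507 eV.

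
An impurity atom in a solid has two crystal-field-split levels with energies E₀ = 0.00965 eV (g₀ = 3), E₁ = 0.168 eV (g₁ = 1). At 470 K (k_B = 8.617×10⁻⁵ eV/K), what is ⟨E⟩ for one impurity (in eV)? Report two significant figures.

0.011 eV

k_BT = 8.617×10⁻⁵ × 470 K = 0.04050 eV.
Eᵢ/kT = 0.2383, 4.148.
Z = Σ gᵢe^(−Eᵢ/kT) = 3·e^(−0.2383) + 1·e^(−4.148) = 2.364 + 0.01580 = 2.380.
⟨E⟩ = Σ Eᵢ gᵢe^(−Eᵢ/kT) / Z = (0.00965·2.364 + 0.168·0.01580) / 2.380 = 0.011 eV.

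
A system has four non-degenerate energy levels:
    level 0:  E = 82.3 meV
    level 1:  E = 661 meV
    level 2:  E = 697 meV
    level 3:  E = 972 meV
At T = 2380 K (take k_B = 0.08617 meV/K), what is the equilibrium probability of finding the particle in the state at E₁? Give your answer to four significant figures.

0.05301

k_BT = 0.08617 × 2380 K = 205.085 meV.
Eᵢ/kT = 0.401297, 3.22305, 3.39859, 4.73950.
Z = Σ e^(−Eᵢ/kT) = e^(−0.401297) + e^(−3.22305) + e^(−3.39859) + e^(−4.73950) = 0.669451 + 0.0398334 + 0.0334204 + 0.00874302 = 0.751448.
P₁ = e^(−E₁/kT) / Z = 0.0398334/0.751448 = 0.05301.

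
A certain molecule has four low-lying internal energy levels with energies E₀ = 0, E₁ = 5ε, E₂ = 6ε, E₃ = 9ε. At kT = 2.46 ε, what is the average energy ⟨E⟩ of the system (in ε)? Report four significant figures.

Eᵢ/kT = 0, 2.03252, 2.43902, 3.65854.
Z = Σ e^(−Eᵢ/kT) = e^(−0) + e^(−2.03252) + e^(−2.43902) + e^(−3.65854) = 1.00000 + 0.131005 + 0.0872463 + 0.0257701 = 1.24402.
⟨E⟩ = Σ Eᵢ e^(−Eᵢ/kT) / Z = (0·1.00000 + 5·0.131005 + 6·0.0872463 + 9·0.0257701) / 1.24402 = 1.134 ε.

1.134 ε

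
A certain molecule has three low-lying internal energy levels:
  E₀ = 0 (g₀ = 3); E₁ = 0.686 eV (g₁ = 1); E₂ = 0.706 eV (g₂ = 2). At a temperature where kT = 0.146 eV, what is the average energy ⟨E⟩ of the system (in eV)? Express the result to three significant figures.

0.00577 eV

Eᵢ/kT = 0, 4.6986, 4.8356.
Z = Σ gᵢe^(−Eᵢ/kT) = 3·e^(−0) + 1·e^(−4.6986) + 2·e^(−4.8356) = 3.0000 + 0.0091080 + 0.015884 = 3.0250.
⟨E⟩ = Σ Eᵢ gᵢe^(−Eᵢ/kT) / Z = (0·3.0000 + 0.686·0.0091080 + 0.706·0.015884) / 3.0250 = 0.00577 eV.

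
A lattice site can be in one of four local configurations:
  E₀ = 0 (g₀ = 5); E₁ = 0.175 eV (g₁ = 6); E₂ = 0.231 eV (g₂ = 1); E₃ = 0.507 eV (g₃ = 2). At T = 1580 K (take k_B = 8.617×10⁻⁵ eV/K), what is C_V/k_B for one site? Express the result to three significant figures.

k_BT = 8.617×10⁻⁵ × 1580 K = 0.13615 eV.
Eᵢ/kT = 0, 1.2853, 1.6967, 3.7238.
Z = Σ gᵢe^(−Eᵢ/kT) = 5·e^(−0) + 6·e^(−1.2853) + 1·e^(−1.6967) + 2·e^(−3.7238) = 5.0000 + 1.6594 + 0.18329 + 0.048284 = 6.8910.
⟨E⟩ = 0.051838 eV, ⟨E²⟩ = 0.010595 eV².
C_V/k_B = (⟨E²⟩ − ⟨E⟩²)/(kT)² = (0.010595 − 0.0026872)/0.018537 = 0.427.

0.427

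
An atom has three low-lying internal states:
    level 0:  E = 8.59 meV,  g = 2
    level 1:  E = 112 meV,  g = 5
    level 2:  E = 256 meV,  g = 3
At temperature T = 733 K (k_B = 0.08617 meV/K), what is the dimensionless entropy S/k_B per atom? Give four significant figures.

k_BT = 0.08617 × 733 K = 63.1626 meV.
Eᵢ/kT = 0.135998, 1.77320, 4.05303.
Z = Σ gᵢe^(−Eᵢ/kT) = 2·e^(−0.135998) + 5·e^(−1.77320) + 3·e^(−4.05303) = 1.74569 + 0.848944 + 0.0521090 = 2.64674.
⟨E⟩ = Σ EᵢPᵢ = 46.6299 meV.
S/k_B = ln Z + ⟨E⟩/kT = ln(2.64674) + 46.6299/63.1626 = 0.973329 + 0.738252 = 1.712.

1.712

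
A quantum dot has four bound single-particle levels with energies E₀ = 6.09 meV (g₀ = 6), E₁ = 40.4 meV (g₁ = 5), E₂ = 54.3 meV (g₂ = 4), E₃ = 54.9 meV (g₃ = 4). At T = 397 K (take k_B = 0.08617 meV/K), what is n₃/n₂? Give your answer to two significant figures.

0.98

k_BT = 0.08617 × 397 K = 34.21 meV.
n₃/n₂ = (g₃/g₂) exp[−(E₃−E₂)/kT] = (4/4) × exp(−(0.6 meV)/(34.21 meV)) = (4/4) × exp(-0.01754) = 0.98.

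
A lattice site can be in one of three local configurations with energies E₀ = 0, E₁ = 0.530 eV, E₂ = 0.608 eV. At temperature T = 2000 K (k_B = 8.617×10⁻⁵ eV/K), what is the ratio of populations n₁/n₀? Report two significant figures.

0.046

k_BT = 8.617×10⁻⁵ × 2000 K = 0.1723 eV.
n₁/n₀ = exp[−(E₁−E₀)/kT] = exp(−(0.530 eV)/(0.1723 eV)) = exp(-3.076) = 0.046.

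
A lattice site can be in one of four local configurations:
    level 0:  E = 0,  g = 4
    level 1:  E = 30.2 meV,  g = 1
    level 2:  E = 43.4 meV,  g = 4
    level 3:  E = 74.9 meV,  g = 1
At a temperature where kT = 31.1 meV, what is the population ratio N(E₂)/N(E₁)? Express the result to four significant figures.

2.617

n₂/n₁ = (g₂/g₁) exp[−(E₂−E₁)/kT] = (4/1) × exp(−(13.2 meV)/(31.1 meV)) = (4/1) × exp(-0.424437) = 2.617.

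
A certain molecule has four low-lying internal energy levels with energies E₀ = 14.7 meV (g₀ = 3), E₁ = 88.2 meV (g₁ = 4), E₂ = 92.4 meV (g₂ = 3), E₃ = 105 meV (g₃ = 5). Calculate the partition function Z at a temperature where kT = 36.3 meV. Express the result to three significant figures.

Z = 2.87

Eᵢ/kT = 0.40496, 2.4298, 2.5455, 2.8926.
Z = Σ gᵢe^(−Eᵢ/kT) = 3·e^(−0.40496) + 4·e^(−2.4298) + 3·e^(−2.5455) + 5·e^(−2.8926) = 2.0010 + 0.35222 + 0.23530 + 0.27716 = 2.8657.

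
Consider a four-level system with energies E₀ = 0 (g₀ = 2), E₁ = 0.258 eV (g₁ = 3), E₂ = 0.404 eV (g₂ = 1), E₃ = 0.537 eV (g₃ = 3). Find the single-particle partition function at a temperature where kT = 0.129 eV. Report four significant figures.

Eᵢ/kT = 0, 2.00000, 3.13178, 4.16279.
Z = Σ gᵢe^(−Eᵢ/kT) = 2·e^(−0) + 3·e^(−2.00000) + 1·e^(−3.13178) + 3·e^(−4.16279) = 2.00000 + 0.406006 + 0.0436400 + 0.0466922 = 2.49634.

Z = 2.496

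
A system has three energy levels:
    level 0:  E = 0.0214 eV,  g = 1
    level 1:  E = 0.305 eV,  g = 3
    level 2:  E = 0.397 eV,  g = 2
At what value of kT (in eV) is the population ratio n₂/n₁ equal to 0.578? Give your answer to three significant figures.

0.645 eV

n₂/n₁ = (g₂/g₁) exp[−(E₂−E₁)/kT] = 0.578.
⇒ (E₂−E₁)/kT = ln((2/3)/0.578) = ln(1.1534) = 0.14271.
kT = 0.092 eV / 0.14271 = 0.645 eV.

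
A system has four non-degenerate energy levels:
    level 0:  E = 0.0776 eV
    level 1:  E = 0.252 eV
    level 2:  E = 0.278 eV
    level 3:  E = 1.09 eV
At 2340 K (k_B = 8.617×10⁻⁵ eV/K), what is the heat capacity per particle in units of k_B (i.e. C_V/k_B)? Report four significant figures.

0.2899

k_BT = 8.617×10⁻⁵ × 2340 K = 0.201638 eV.
Eᵢ/kT = 0.384848, 1.24976, 1.37871, 5.40573.
Z = Σ e^(−Eᵢ/kT) = e^(−0.384848) + e^(−1.24976) + e^(−1.37871) + e^(−5.40573) = 0.680554 + 0.286574 + 0.251903 + 0.00449077 = 1.22352.
⟨E⟩ = 0.163423 eV, ⟨E²⟩ = 0.0384957 eV².
C_V/k_B = (⟨E²⟩ − ⟨E⟩²)/(kT)² = (0.0384957 − 0.0267071)/0.0406579 = 0.2899.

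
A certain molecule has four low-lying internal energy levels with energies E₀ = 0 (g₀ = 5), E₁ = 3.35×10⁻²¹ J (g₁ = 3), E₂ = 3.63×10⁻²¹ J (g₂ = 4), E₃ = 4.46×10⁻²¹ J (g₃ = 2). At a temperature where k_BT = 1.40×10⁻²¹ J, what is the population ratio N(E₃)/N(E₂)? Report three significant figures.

n₃/n₂ = (g₃/g₂) exp[−(E₃−E₂)/kT] = (2/4) × exp(−(0.83 ×10⁻²¹ J)/(1.40 ×10⁻²¹ J)) = (2/4) × exp(-0.59286) = 0.276.

0.276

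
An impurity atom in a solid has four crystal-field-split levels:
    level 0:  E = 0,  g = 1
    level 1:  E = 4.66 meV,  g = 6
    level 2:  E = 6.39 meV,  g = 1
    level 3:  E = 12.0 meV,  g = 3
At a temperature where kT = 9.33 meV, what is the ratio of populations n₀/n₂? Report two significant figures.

2.0

n₀/n₂ = (g₀/g₂) exp[−(E₀−E₂)/kT] = (1/1) × exp(−(-6.39 meV)/(9.33 meV)) = (1/1) × exp(0.6849) = 2.0.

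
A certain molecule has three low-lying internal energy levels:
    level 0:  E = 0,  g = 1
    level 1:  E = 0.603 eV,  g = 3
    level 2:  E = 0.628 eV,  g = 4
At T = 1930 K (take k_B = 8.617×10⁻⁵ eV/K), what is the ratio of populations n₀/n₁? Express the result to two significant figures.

13

k_BT = 8.617×10⁻⁵ × 1930 K = 0.1663 eV.
n₀/n₁ = (g₀/g₁) exp[−(E₀−E₁)/kT] = (1/3) × exp(−(-0.603 eV)/(0.1663 eV)) = (1/3) × exp(3.626) = 13.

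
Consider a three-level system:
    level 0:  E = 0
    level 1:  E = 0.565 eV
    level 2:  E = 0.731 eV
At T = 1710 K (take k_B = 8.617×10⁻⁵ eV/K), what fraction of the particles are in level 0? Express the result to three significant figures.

0.972

k_BT = 8.617×10⁻⁵ × 1710 K = 0.14735 eV.
Eᵢ/kT = 0, 3.8344, 4.9610.
Z = Σ e^(−Eᵢ/kT) = e^(−0) + e^(−3.8344) + e^(−4.9610) = 1.0000 + 0.021614 + 0.0070059 = 1.0286.
P₀ = e^(−E₀/kT) / Z = 1.0000/1.0286 = 0.972.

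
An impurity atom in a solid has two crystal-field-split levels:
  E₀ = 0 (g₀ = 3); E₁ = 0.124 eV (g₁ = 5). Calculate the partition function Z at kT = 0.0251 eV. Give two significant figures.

Z = 3.0

Eᵢ/kT = 0, 4.940.
Z = Σ gᵢe^(−Eᵢ/kT) = 3·e^(−0) + 5·e^(−4.940) = 3.000 + 0.03577 = 3.036.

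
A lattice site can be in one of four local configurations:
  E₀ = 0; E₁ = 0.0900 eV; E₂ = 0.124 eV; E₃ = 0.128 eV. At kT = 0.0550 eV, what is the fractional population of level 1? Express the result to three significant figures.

0.139

Eᵢ/kT = 0, 1.6364, 2.2545, 2.3273.
Z = Σ e^(−Eᵢ/kT) = e^(−0) + e^(−1.6364) + e^(−2.2545) + e^(−2.3273) = 1.0000 + 0.19468 + 0.10493 + 0.097559 = 1.3972.
P₁ = e^(−E₁/kT) / Z = 0.19468/1.3972 = 0.139.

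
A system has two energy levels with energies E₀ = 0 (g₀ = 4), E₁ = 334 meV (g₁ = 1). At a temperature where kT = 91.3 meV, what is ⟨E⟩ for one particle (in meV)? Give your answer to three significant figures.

Eᵢ/kT = 0, 3.6583.
Z = Σ gᵢe^(−Eᵢ/kT) = 4·e^(−0) + 1·e^(−3.6583) = 4.0000 + 0.025776 = 4.0258.
⟨E⟩ = Σ Eᵢ gᵢe^(−Eᵢ/kT) / Z = (0·4.0000 + 334·0.025776) / 4.0258 = 2.14 meV.

2.14 meV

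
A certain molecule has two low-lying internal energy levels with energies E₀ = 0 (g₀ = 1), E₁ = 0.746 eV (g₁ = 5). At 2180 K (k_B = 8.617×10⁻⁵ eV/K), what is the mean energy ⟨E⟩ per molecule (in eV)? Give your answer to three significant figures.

0.0643 eV

k_BT = 8.617×10⁻⁵ × 2180 K = 0.18785 eV.
Eᵢ/kT = 0, 3.9713.
Z = Σ gᵢe^(−Eᵢ/kT) = 1·e^(−0) + 5·e^(−3.9713) = 1.0000 + 0.094245 = 1.0942.
⟨E⟩ = Σ Eᵢ gᵢe^(−Eᵢ/kT) / Z = (0·1.0000 + 0.746·0.094245) / 1.0942 = 0.0643 eV.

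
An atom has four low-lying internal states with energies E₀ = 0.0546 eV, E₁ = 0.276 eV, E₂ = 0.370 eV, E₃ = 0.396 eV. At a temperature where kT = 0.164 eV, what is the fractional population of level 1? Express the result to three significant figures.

Eᵢ/kT = 0.33293, 1.6829, 2.2561, 2.4146.
Z = Σ e^(−Eᵢ/kT) = e^(−0.33293) + e^(−1.6829) + e^(−2.2561) + e^(−2.4146) = 0.71682 + 0.18583 + 0.10476 + 0.089403 = 1.0968.
P₁ = e^(−E₁/kT) / Z = 0.18583/1.0968 = 0.169.

0.169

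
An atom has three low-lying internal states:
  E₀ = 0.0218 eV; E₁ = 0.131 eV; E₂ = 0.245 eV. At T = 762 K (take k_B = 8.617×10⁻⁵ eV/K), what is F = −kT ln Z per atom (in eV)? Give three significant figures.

k_BT = 8.617×10⁻⁵ × 762 K = 0.065662 eV.
Eᵢ/kT = 0.33200, 1.9951, 3.7312.
Z = Σ e^(−Eᵢ/kT) = e^(−0.33200) + e^(−1.9951) + e^(−3.7312) = 0.71749 + 0.13600 + 0.023964 = 0.87745.
F = −kT ln Z = −0.065662 × ln(0.87745) = −0.065662 × -0.13074 = 0.00858 eV.

0.00858 eV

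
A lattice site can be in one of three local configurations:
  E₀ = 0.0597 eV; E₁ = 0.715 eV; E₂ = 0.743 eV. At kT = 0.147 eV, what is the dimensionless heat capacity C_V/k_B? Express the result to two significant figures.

0.42

Eᵢ/kT = 0.4061, 4.864, 5.054.
Z = Σ e^(−Eᵢ/kT) = e^(−0.4061) + e^(−4.864) + e^(−5.054) = 0.6662 + 0.007720 + 0.006384 = 0.6803.
⟨E⟩ = 0.07355 eV, ⟨E²⟩ = 0.01447 eV².
C_V/k_B = (⟨E²⟩ − ⟨E⟩²)/(kT)² = (0.01447 − 0.005410)/0.02161 = 0.42.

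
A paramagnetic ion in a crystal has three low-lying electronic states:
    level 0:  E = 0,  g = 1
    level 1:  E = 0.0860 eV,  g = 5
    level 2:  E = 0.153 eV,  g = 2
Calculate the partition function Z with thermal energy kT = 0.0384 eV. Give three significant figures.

Eᵢ/kT = 0, 2.2396, 3.9844.
Z = Σ gᵢe^(−Eᵢ/kT) = 1·e^(−0) + 5·e^(−2.2396) + 2·e^(−3.9844) = 1.0000 + 0.53251 + 0.037207 = 1.5697.

Z = 1.57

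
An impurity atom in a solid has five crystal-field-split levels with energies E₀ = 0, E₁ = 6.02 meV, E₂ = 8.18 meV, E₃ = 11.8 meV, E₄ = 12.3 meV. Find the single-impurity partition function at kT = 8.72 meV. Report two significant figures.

Z = 2.4

Eᵢ/kT = 0, 0.6904, 0.9381, 1.353, 1.411.
Z = Σ e^(−Eᵢ/kT) = e^(−0) + e^(−0.6904) + e^(−0.9381) + e^(−1.353) + e^(−1.411) = 1.000 + 0.5014 + 0.3914 + 0.2585 + 0.2439 = 2.395.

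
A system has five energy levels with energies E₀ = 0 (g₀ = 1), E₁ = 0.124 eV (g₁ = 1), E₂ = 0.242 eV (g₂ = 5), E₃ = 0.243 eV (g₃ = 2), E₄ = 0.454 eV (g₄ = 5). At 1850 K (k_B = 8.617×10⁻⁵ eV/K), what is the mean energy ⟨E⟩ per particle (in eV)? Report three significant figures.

0.171 eV

k_BT = 8.617×10⁻⁵ × 1850 K = 0.15941 eV.
Eᵢ/kT = 0, 0.77787, 1.5181, 1.5244, 2.8480.
Z = Σ gᵢe^(−Eᵢ/kT) = 1·e^(−0) + 1·e^(−0.77787) + 5·e^(−1.5181) + 2·e^(−1.5244) + 5·e^(−2.8480) = 1.0000 + 0.45938 + 1.0956 + 0.43550 + 0.28980 = 3.2803.
⟨E⟩ = Σ Eᵢ gᵢe^(−Eᵢ/kT) / Z = (0·1.0000 + 0.124·0.45938 + 0.242·1.0956 + 0.243·0.43550 + 0.454·0.28980) / 3.2803 = 0.171 eV.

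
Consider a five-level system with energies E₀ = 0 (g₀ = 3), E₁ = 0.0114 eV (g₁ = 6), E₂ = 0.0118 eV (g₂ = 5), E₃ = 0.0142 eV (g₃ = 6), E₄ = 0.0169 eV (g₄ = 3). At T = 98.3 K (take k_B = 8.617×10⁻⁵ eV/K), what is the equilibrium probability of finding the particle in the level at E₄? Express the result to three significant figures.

k_BT = 8.617×10⁻⁵ × 98.3 K = 0.0084705 eV.
Eᵢ/kT = 0, 1.3458, 1.3931, 1.6764, 1.9952.
Z = Σ gᵢe^(−Eᵢ/kT) = 3·e^(−0) + 6·e^(−1.3458) + 5·e^(−1.3931) + 6·e^(−1.6764) + 3·e^(−1.9952) = 3.0000 + 1.5620 + 1.2415 + 1.1223 + 0.40796 = 7.3338.
P₄ = g₄ e^(−E₄/kT) / Z = 0.40796/7.3338 = 0.0556.

0.0556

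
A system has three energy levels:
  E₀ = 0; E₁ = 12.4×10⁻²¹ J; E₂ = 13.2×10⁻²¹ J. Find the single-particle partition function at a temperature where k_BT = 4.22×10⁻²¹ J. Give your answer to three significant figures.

Eᵢ/kT = 0, 2.9384, 3.1280.
Z = Σ e^(−Eᵢ/kT) = e^(−0) + e^(−2.9384) + e^(−3.1280) = 1.0000 + 0.052950 + 0.043805 = 1.0968.

Z = 1.10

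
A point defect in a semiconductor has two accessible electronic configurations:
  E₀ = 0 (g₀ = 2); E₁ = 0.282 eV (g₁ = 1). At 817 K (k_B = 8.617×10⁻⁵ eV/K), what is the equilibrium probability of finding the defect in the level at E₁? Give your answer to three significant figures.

0.00902

k_BT = 8.617×10⁻⁵ × 817 K = 0.070401 eV.
Eᵢ/kT = 0, 4.0056.
Z = Σ gᵢe^(−Eᵢ/kT) = 2·e^(−0) + 1·e^(−4.0056) = 2.0000 + 0.018213 = 2.0182.
P₁ = g₁ e^(−E₁/kT) / Z = 0.018213/2.0182 = 0.00902.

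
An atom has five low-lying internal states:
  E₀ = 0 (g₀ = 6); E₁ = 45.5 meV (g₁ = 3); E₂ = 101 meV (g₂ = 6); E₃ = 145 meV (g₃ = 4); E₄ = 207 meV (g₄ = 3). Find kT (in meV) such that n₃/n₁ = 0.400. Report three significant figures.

n₃/n₁ = (g₃/g₁) exp[−(E₃−E₁)/kT] = 0.400.
⇒ (E₃−E₁)/kT = ln((4/3)/0.400) = ln(3.3333) = 1.2040.
kT = 99.5 meV / 1.2040 = 82.6 meV.

82.6 meV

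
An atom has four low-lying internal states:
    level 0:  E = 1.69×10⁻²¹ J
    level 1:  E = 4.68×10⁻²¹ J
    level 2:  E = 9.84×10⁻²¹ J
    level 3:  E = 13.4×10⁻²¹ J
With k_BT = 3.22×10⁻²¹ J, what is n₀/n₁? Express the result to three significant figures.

n₀/n₁ = exp[−(E₀−E₁)/kT] = exp(−(-2.99 ×10⁻²¹ J)/(3.22 ×10⁻²¹ J)) = exp(0.92857) = 2.53.

2.53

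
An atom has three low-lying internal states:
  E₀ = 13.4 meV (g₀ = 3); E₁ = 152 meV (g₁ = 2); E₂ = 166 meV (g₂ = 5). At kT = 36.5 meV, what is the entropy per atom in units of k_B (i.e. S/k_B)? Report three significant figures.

Eᵢ/kT = 0.36712, 4.1644, 4.5479.
Z = Σ gᵢe^(−Eᵢ/kT) = 3·e^(−0.36712) + 2·e^(−4.1644) + 5·e^(−4.5479) = 2.0782 + 0.031078 + 0.052947 = 2.1622.
⟨E⟩ = Σ EᵢPᵢ = 19.129 meV.
S/k_B = ln Z + ⟨E⟩/kT = ln(2.1622) + 19.129/36.5 = 0.77113 + 0.52408 = 1.30.

1.30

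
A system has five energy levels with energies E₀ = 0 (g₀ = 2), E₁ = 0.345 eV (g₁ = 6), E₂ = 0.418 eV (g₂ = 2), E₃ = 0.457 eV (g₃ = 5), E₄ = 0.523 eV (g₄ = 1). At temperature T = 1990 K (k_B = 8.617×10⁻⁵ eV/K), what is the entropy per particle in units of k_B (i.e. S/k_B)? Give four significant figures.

k_BT = 8.617×10⁻⁵ × 1990 K = 0.171478 eV.
Eᵢ/kT = 0, 2.01192, 2.43763, 2.66506, 3.04995.
Z = Σ gᵢe^(−Eᵢ/kT) = 2·e^(−0) + 6·e^(−2.01192) + 2·e^(−2.43763) + 5·e^(−2.66506) + 1·e^(−3.04995) = 2.00000 + 0.802390 + 0.174735 + 0.347976 + 0.0473613 = 3.37246.
⟨E⟩ = Σ EᵢPᵢ = 0.158240 eV.
S/k_B = ln Z + ⟨E⟩/kT = ln(3.37246) + 0.158240/0.171478 = 1.21564 + 0.922801 = 2.138.

2.138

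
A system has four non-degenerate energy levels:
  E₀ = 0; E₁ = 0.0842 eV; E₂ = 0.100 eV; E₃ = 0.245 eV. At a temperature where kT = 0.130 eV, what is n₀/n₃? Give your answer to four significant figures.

6.584

n₀/n₃ = exp[−(E₀−E₃)/kT] = exp(−(-0.245 eV)/(0.130 eV)) = exp(1.88462) = 6.584.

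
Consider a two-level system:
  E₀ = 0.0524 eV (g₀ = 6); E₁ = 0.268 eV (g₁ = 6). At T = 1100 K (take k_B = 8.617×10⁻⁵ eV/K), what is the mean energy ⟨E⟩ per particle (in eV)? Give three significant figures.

0.0725 eV

k_BT = 8.617×10⁻⁵ × 1100 K = 0.094787 eV.
Eᵢ/kT = 0.55282, 2.8274.
Z = Σ gᵢe^(−Eᵢ/kT) = 6·e^(−0.55282) + 6·e^(−2.8274) = 3.4520 + 0.35500 = 3.8070.
⟨E⟩ = Σ Eᵢ gᵢe^(−Eᵢ/kT) / Z = (0.0524·3.4520 + 0.268·0.35500) / 3.8070 = 0.0725 eV.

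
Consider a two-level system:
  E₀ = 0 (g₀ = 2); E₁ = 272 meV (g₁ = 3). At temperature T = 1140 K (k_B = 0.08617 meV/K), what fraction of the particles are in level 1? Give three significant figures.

k_BT = 0.08617 × 1140 K = 98.234 meV.
Eᵢ/kT = 0, 2.7689.
Z = Σ gᵢe^(−Eᵢ/kT) = 2·e^(−0) + 3·e^(−2.7689) = 2.0000 + 0.18819 = 2.1882.
P₁ = g₁ e^(−E₁/kT) / Z = 0.18819/2.1882 = 0.0860.

0.0860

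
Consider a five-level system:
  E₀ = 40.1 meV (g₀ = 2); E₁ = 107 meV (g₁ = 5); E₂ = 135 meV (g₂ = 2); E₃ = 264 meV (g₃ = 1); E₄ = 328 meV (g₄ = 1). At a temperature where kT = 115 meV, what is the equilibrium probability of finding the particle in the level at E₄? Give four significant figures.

0.01388

Eᵢ/kT = 0.348696, 0.930435, 1.17391, 2.29565, 2.85217.
Z = Σ gᵢe^(−Eᵢ/kT) = 2·e^(−0.348696) + 5·e^(−0.930435) + 2·e^(−1.17391) + 1·e^(−2.29565) + 1·e^(−2.85217) = 1.41122 + 1.97191 + 0.618312 + 0.100696 + 0.0577189 = 4.15986.
P₄ = g₄ e^(−E₄/kT) / Z = 0.0577189/4.15986 = 0.01388.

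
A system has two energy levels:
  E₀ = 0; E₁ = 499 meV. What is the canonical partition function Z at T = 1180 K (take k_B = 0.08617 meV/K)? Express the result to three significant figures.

Z = 1.01

k_BT = 0.08617 × 1180 K = 101.68 meV.
Eᵢ/kT = 0, 4.9076.
Z = Σ e^(−Eᵢ/kT) = e^(−0) + e^(−4.9076) = 1.0000 + 0.0073902 = 1.0074.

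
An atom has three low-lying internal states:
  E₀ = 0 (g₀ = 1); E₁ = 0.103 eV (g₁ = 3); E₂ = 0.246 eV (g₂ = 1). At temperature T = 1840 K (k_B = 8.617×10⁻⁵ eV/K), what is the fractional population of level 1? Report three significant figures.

k_BT = 8.617×10⁻⁵ × 1840 K = 0.15855 eV.
Eᵢ/kT = 0, 0.64964, 1.5516.
Z = Σ gᵢe^(−Eᵢ/kT) = 1·e^(−0) + 3·e^(−0.64964) + 1·e^(−1.5516) = 1.0000 + 1.5667 + 0.21191 = 2.7786.
P₁ = g₁ e^(−E₁/kT) / Z = 1.5667/2.7786 = 0.564.

0.564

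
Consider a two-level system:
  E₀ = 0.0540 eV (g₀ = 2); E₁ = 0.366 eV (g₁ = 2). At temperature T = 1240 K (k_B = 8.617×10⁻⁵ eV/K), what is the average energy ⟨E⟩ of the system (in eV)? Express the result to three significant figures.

k_BT = 8.617×10⁻⁵ × 1240 K = 0.10685 eV.
Eᵢ/kT = 0.50538, 3.4254.
Z = Σ gᵢe^(−Eᵢ/kT) = 2·e^(−0.50538) + 2·e^(−3.4254) = 1.2066 + 0.065073 = 1.2717.
⟨E⟩ = Σ Eᵢ gᵢe^(−Eᵢ/kT) / Z = (0.0540·1.2066 + 0.366·0.065073) / 1.2717 = 0.0700 eV.

0.0700 eV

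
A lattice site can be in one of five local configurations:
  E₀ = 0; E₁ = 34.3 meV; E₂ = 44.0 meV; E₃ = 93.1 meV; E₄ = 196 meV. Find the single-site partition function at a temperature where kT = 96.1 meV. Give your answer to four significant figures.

Eᵢ/kT = 0, 0.356920, 0.457856, 0.968783, 2.03954.
Z = Σ e^(−Eᵢ/kT) = e^(−0) + e^(−0.356920) + e^(−0.457856) + e^(−0.968783) + e^(−2.03954) = 1.00000 + 0.699828 + 0.632639 + 0.379545 + 0.130089 = 2.84210.

Z = 2.842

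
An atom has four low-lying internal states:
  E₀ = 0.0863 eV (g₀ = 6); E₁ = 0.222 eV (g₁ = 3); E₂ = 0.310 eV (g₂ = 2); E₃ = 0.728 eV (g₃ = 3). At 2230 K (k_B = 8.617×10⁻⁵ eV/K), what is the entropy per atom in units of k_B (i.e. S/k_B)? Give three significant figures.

2.36

k_BT = 8.617×10⁻⁵ × 2230 K = 0.19216 eV.
Eᵢ/kT = 0.44910, 1.1553, 1.6132, 3.7885.
Z = Σ gᵢe^(−Eᵢ/kT) = 6·e^(−0.44910) + 3·e^(−1.1553) + 2·e^(−1.6132) + 3·e^(−3.7885) = 3.8292 + 0.94489 + 0.39850 + 0.067889 = 5.2405.
⟨E⟩ = Σ EᵢPᵢ = 0.13609 eV.
S/k_B = ln Z + ⟨E⟩/kT = ln(5.2405) + 0.13609/0.19216 = 1.6564 + 0.70821 = 2.36.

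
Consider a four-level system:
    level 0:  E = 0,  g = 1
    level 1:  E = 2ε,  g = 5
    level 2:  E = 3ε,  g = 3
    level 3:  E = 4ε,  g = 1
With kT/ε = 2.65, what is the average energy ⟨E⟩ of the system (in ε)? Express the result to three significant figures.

Eᵢ/kT = 0, 0.75472, 1.1321, 1.5094.
Z = Σ gᵢe^(−Eᵢ/kT) = 1·e^(−0) + 5·e^(−0.75472) + 3·e^(−1.1321) + 1·e^(−1.5094) = 1.0000 + 2.3507 + 0.96707 + 0.22104 = 4.5388.
⟨E⟩ = Σ Eᵢ gᵢe^(−Eᵢ/kT) / Z = (0·1.0000 + 2·2.3507 + 3·0.96707 + 4·0.22104) / 4.5388 = 1.87 ε.

1.87 ε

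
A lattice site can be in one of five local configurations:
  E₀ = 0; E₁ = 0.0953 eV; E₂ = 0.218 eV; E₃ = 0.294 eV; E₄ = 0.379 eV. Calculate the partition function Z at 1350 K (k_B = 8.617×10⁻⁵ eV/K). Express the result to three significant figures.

Z = 1.71

k_BT = 8.617×10⁻⁵ × 1350 K = 0.11633 eV.
Eᵢ/kT = 0, 0.81922, 1.8740, 2.5273, 3.2580.
Z = Σ e^(−Eᵢ/kT) = e^(−0) + e^(−0.81922) + e^(−1.8740) + e^(−2.5273) + e^(−3.2580) = 1.0000 + 0.44078 + 0.15351 + 0.079874 + 0.038465 = 1.7126.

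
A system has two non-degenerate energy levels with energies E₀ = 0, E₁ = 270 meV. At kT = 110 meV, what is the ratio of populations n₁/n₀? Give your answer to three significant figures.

0.0859

n₁/n₀ = exp[−(E₁−E₀)/kT] = exp(−(270 meV)/(110 meV)) = exp(-2.4545) = 0.0859.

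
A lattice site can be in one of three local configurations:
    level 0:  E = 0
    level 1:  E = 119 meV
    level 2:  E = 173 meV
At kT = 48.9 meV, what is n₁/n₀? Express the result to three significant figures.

n₁/n₀ = exp[−(E₁−E₀)/kT] = exp(−(119 meV)/(48.9 meV)) = exp(-2.4335) = 0.0877.

0.0877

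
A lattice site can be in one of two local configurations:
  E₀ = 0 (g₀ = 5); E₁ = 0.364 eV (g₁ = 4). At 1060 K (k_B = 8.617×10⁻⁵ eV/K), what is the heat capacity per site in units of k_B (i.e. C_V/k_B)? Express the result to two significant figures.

0.23

k_BT = 8.617×10⁻⁵ × 1060 K = 0.09134 eV.
Eᵢ/kT = 0, 3.985.
Z = Σ gᵢe^(−Eᵢ/kT) = 5·e^(−0) + 4·e^(−3.985) = 5.000 + 0.07437 = 5.074.
⟨E⟩ = 0.005335 eV, ⟨E²⟩ = 0.001942 eV².
C_V/k_B = (⟨E²⟩ − ⟨E⟩²)/(kT)² = (0.001942 − 0.00002846)/0.008343 = 0.23.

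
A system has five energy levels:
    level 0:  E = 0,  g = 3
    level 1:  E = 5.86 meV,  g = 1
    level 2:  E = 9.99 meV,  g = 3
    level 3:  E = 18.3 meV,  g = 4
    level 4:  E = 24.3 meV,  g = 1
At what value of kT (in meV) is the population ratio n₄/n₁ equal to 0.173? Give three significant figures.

n₄/n₁ = (g₄/g₁) exp[−(E₄−E₁)/kT] = 0.173.
⇒ (E₄−E₁)/kT = ln((1/1)/0.173) = ln(5.7803) = 1.7545.
kT = 18.44 meV / 1.7545 = 10.5 meV.

10.5 meV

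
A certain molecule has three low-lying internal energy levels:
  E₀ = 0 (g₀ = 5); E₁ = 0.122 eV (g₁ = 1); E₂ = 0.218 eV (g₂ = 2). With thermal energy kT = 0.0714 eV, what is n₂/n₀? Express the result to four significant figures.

n₂/n₀ = (g₂/g₀) exp[−(E₂−E₀)/kT] = (2/5) × exp(−(0.218 eV)/(0.0714 eV)) = (2/5) × exp(-3.05322) = 0.01888.

0.01888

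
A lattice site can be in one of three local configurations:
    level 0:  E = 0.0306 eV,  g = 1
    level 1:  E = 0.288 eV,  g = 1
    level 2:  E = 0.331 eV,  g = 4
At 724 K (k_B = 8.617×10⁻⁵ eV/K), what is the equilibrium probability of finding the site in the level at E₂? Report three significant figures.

k_BT = 8.617×10⁻⁵ × 724 K = 0.062387 eV.
Eᵢ/kT = 0.49049, 4.6163, 5.3056.
Z = Σ gᵢe^(−Eᵢ/kT) = 1·e^(−0.49049) + 1·e^(−4.6163) + 4·e^(−5.3056) = 0.61233 + 0.0098893 + 0.019855 = 0.64207.
P₂ = g₂ e^(−E₂/kT) / Z = 0.019855/0.64207 = 0.0309.

0.0309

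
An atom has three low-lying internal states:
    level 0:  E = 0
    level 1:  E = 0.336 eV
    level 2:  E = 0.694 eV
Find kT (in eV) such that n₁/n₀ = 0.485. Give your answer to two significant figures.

n₁/n₀ = exp[−(E₁−E₀)/kT] = 0.485.
⇒ (E₁−E₀)/kT = ln(1/0.485) = ln(2.062) = 0.7237.
kT = 0.336 eV / 0.7237 = 0.46 eV.

0.46 eV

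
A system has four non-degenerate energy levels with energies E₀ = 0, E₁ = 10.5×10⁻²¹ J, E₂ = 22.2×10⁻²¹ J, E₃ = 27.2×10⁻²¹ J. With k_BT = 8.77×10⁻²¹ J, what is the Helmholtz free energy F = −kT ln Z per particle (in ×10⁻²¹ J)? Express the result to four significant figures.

Eᵢ/kT = 0, 1.19726, 2.53136, 3.10148.
Z = Σ e^(−Eᵢ/kT) = e^(−0) + e^(−1.19726) + e^(−2.53136) + e^(−3.10148) = 1.00000 + 0.302021 + 0.0795508 + 0.0449826 = 1.42655.
F = −kT ln Z = −8.77 × ln(1.42655) = −8.77 × 0.355259 = -3.116 ×10⁻²¹ J.

-3.116 ×10⁻²¹ J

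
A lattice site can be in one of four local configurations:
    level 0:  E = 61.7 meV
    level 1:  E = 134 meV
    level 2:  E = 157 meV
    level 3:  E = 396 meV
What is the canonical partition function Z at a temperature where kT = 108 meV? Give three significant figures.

Eᵢ/kT = 0.57130, 1.2407, 1.4537, 3.6667.
Z = Σ e^(−Eᵢ/kT) = e^(−0.57130) + e^(−1.2407) + e^(−1.4537) + e^(−3.6667) = 0.56479 + 0.28918 + 0.23370 + 0.025561 = 1.1132.

Z = 1.11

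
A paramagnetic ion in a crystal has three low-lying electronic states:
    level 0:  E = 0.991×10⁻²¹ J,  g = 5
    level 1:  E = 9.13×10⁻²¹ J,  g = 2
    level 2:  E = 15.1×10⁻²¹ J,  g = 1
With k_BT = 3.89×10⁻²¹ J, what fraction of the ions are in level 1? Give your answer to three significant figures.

0.0468

Eᵢ/kT = 0.25476, 2.3470, 3.8817.
Z = Σ gᵢe^(−Eᵢ/kT) = 5·e^(−0.25476) + 2·e^(−2.3470) + 1·e^(−3.8817) = 3.8755 + 0.19131 + 0.020616 = 4.0874.
P₁ = g₁ e^(−E₁/kT) / Z = 0.19131/4.0874 = 0.0468.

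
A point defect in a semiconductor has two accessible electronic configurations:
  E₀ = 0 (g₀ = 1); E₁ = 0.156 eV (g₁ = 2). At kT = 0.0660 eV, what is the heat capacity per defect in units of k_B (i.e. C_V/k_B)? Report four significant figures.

0.7446

Eᵢ/kT = 0, 2.36364.
Z = Σ gᵢe^(−Eᵢ/kT) = 1·e^(−0) + 2·e^(−2.36364) = 1.00000 + 0.188154 = 1.18815.
⟨E⟩ = 0.0247040 eV, ⟨E²⟩ = 0.00385382 eV².
C_V/k_B = (⟨E²⟩ − ⟨E⟩²)/(kT)² = (0.00385382 − 0.000610288)/0.00435600 = 0.7446.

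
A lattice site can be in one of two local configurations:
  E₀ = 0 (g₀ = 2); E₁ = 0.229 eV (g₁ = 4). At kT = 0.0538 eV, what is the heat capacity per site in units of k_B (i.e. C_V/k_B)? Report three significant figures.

Eᵢ/kT = 0, 4.2565.
Z = Σ gᵢe^(−Eᵢ/kT) = 2·e^(−0) + 4·e^(−4.2565) = 2.0000 + 0.056687 = 2.0567.
⟨E⟩ = 0.0063117 eV, ⟨E²⟩ = 0.0014454 eV².
C_V/k_B = (⟨E²⟩ − ⟨E⟩²)/(kT)² = (0.0014454 − 0.000039838)/0.0028944 = 0.486.

0.486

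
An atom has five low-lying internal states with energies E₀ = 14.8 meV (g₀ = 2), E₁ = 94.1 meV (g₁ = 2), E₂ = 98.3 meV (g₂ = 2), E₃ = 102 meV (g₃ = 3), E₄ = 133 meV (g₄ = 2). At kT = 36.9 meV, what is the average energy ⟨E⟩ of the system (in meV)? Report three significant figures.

39.8 meV

Eᵢ/kT = 0.40108, 2.5501, 2.6640, 2.7642, 3.6043.
Z = Σ gᵢe^(−Eᵢ/kT) = 2·e^(−0.40108) + 2·e^(−2.5501) + 2·e^(−2.6640) + 3·e^(−2.7642) + 2·e^(−3.6043) = 1.3392 + 0.15615 + 0.13934 + 0.18908 + 0.054413 = 1.8782.
⟨E⟩ = Σ Eᵢ gᵢe^(−Eᵢ/kT) / Z = (14.8·1.3392 + 94.1·0.15615 + 98.3·0.13934 + 102·0.18908 + 133·0.054413) / 1.8782 = 39.8 meV.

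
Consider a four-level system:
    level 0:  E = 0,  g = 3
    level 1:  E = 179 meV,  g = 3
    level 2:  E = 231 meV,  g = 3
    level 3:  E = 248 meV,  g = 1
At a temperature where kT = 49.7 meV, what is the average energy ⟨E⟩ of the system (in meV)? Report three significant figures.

Eᵢ/kT = 0, 3.6016, 4.6479, 4.9899.
Z = Σ gᵢe^(−Eᵢ/kT) = 3·e^(−0) + 3·e^(−3.6016) + 3·e^(−4.6479) + 1·e^(−4.9899) = 3.0000 + 0.081840 + 0.028745 + 0.0068063 = 3.1174.
⟨E⟩ = Σ Eᵢ gᵢe^(−Eᵢ/kT) / Z = (0·3.0000 + 179·0.081840 + 231·0.028745 + 248·0.0068063) / 3.1174 = 7.37 meV.

7.37 meV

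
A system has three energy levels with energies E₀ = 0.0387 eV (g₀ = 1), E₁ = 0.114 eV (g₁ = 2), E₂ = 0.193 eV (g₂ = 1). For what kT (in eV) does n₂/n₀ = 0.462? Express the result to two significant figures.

0.20 eV

n₂/n₀ = (g₂/g₀) exp[−(E₂−E₀)/kT] = 0.462.
⇒ (E₂−E₀)/kT = ln((1/1)/0.462) = ln(2.165) = 0.7724.
kT = 0.1543 eV / 0.7724 = 0.20 eV.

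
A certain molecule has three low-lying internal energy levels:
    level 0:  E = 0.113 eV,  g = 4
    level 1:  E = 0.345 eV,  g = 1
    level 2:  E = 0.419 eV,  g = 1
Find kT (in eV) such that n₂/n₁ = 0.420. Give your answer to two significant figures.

n₂/n₁ = (g₂/g₁) exp[−(E₂−E₁)/kT] = 0.420.
⇒ (E₂−E₁)/kT = ln((1/1)/0.420) = ln(2.381) = 0.8675.
kT = 0.074 eV / 0.8675 = 0.085 eV.

0.085 eV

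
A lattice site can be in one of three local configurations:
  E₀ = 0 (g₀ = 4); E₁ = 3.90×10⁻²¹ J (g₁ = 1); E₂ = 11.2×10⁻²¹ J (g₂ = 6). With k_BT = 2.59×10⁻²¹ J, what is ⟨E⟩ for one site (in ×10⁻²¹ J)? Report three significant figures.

Eᵢ/kT = 0, 1.5058, 4.3243.
Z = Σ gᵢe^(−Eᵢ/kT) = 4·e^(−0) + 1·e^(−1.5058) + 6·e^(−4.3243) = 4.0000 + 0.22184 + 0.079457 = 4.3013.
⟨E⟩ = Σ Eᵢ gᵢe^(−Eᵢ/kT) / Z = (0·4.0000 + 3.90·0.22184 + 11.2·0.079457) / 4.3013 = 0.408 ×10⁻²¹ J.

0.408 ×10⁻²¹ J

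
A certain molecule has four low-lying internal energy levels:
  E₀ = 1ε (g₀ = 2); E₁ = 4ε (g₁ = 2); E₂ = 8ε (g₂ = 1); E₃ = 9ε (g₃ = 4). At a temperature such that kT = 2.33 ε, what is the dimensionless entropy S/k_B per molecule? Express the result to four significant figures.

Eᵢ/kT = 0.429185, 1.71674, 3.43348, 3.86266.
Z = Σ gᵢe^(−Eᵢ/kT) = 2·e^(−0.429185) + 2·e^(−1.71674) + 1·e^(−3.43348) + 4·e^(−3.86266) = 1.30208 + 0.359302 + 0.0322744 + 0.0840481 = 1.77770.
⟨E⟩ = Σ EᵢPᵢ = 2.11167 ε.
S/k_B = ln Z + ⟨E⟩/kT = ln(1.77770) + 2.11167/2.33 = 0.575320 + 0.906296 = 1.482.

1.482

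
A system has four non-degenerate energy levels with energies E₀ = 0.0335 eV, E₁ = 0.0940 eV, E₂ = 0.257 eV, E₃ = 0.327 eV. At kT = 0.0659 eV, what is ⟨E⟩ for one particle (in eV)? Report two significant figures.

Eᵢ/kT = 0.5083, 1.426, 3.900, 4.962.
Z = Σ e^(−Eᵢ/kT) = e^(−0.5083) + e^(−1.426) + e^(−3.900) + e^(−4.962) = 0.6015 + 0.2403 + 0.02024 + 0.006999 = 0.8690.
⟨E⟩ = Σ Eᵢ e^(−Eᵢ/kT) / Z = (0.0335·0.6015 + 0.0940·0.2403 + 0.257·0.02024 + 0.327·0.006999) / 0.8690 = 0.058 eV.

0.058 eV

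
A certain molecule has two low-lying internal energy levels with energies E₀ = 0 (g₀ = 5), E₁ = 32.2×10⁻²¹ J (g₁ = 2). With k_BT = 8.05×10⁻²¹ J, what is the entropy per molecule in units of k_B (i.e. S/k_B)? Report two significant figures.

Eᵢ/kT = 0, 4.000.
Z = Σ gᵢe^(−Eᵢ/kT) = 5·e^(−0) + 2·e^(−4.000) = 5.000 + 0.03663 = 5.037.
⟨E⟩ = Σ EᵢPᵢ = 0.2342 ×10⁻²¹ J.
S/k_B = ln Z + ⟨E⟩/kT = ln(5.037) + 0.2342/8.05 = 1.617 + 0.02909 = 1.6.

1.6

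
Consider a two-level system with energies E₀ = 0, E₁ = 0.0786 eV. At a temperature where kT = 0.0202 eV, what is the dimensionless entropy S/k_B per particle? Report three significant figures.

0.0981

Eᵢ/kT = 0, 3.8911.
Z = Σ e^(−Eᵢ/kT) = e^(−0) + e^(−3.8911) = 1.0000 + 0.020423 = 1.0204.
⟨E⟩ = Σ EᵢPᵢ = 0.0015732 eV.
S/k_B = ln Z + ⟨E⟩/kT = ln(1.0204) + 0.0015732/0.0202 = 0.020195 + 0.077881 = 0.0981.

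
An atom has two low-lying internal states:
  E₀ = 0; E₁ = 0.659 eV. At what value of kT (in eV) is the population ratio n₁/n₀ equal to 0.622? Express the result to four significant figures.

n₁/n₀ = exp[−(E₁−E₀)/kT] = 0.622.
⇒ (E₁−E₀)/kT = ln(1/0.622) = ln(1.60772) = 0.474817.
kT = 0.659 eV / 0.474817 = 1.388 eV.

1.388 eV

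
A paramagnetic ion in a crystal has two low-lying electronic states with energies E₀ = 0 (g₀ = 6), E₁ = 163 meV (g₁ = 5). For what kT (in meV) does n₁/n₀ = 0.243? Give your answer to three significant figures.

132 meV

n₁/n₀ = (g₁/g₀) exp[−(E₁−E₀)/kT] = 0.243.
⇒ (E₁−E₀)/kT = ln((5/6)/0.243) = ln(3.4294) = 1.2324.
kT = 163 meV / 1.2324 = 132 meV.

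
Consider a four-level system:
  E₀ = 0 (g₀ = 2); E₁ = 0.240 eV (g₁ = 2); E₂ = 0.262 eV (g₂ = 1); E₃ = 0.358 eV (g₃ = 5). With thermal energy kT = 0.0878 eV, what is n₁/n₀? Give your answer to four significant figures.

0.06499

n₁/n₀ = (g₁/g₀) exp[−(E₁−E₀)/kT] = (2/2) × exp(−(0.240 eV)/(0.0878 eV)) = (2/2) × exp(-2.73349) = 0.06499.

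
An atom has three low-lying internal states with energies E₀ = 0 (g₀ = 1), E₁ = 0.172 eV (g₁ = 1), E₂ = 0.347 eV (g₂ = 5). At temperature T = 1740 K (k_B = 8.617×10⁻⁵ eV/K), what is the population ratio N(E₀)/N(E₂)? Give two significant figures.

k_BT = 8.617×10⁻⁵ × 1740 K = 0.1499 eV.
n₀/n₂ = (g₀/g₂) exp[−(E₀−E₂)/kT] = (1/5) × exp(−(-0.347 eV)/(0.1499 eV)) = (1/5) × exp(2.315) = 2.0.

2.0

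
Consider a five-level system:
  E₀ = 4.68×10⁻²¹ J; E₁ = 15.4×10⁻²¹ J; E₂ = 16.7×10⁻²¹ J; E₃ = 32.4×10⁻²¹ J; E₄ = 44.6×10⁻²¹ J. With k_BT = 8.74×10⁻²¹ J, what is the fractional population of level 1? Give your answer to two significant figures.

0.18

Eᵢ/kT = 0.5355, 1.762, 1.911, 3.707, 5.103.
Z = Σ e^(−Eᵢ/kT) = e^(−0.5355) + e^(−1.762) + e^(−1.911) + e^(−3.707) + e^(−5.103) = 0.5854 + 0.1717 + 0.1479 + 0.02455 + 0.006078 = 0.9356.
P₁ = e^(−E₁/kT) / Z = 0.1717/0.9356 = 0.18.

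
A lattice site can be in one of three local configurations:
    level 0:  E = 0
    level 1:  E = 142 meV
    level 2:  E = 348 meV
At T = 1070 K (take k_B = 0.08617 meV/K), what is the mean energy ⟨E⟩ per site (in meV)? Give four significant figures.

k_BT = 0.08617 × 1070 K = 92.2019 meV.
Eᵢ/kT = 0, 1.54010, 3.77433.
Z = Σ e^(−Eᵢ/kT) = e^(−0) + e^(−1.54010) + e^(−3.77433) = 1.00000 + 0.214360 + 0.0229525 = 1.23731.
⟨E⟩ = Σ Eᵢ e^(−Eᵢ/kT) / Z = (0·1.00000 + 142·0.214360 + 348·0.0229525) / 1.23731 = 31.06 meV.

31.06 meV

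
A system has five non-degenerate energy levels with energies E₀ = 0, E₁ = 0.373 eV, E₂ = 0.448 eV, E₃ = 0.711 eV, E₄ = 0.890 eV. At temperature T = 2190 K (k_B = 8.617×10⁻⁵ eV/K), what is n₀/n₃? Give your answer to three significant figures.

k_BT = 8.617×10⁻⁵ × 2190 K = 0.18871 eV.
n₀/n₃ = exp[−(E₀−E₃)/kT] = exp(−(-0.711 eV)/(0.18871 eV)) = exp(3.7677) = 43.3.

43.3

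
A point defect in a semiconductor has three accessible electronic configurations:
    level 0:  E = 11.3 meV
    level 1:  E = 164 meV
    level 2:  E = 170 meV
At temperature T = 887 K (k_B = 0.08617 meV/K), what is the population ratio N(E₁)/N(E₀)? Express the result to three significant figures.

0.136

k_BT = 0.08617 × 887 K = 76.433 meV.
n₁/n₀ = exp[−(E₁−E₀)/kT] = exp(−(152.7 meV)/(76.433 meV)) = exp(-1.9978) = 0.136.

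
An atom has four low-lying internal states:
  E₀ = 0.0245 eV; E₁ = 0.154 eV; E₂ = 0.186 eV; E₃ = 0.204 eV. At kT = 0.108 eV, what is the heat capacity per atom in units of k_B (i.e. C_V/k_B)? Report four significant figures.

0.5024

Eᵢ/kT = 0.226852, 1.42593, 1.72222, 1.88889.
Z = Σ e^(−Eᵢ/kT) = e^(−0.226852) + e^(−1.42593) + e^(−1.72222) + e^(−1.88889) = 0.797039 + 0.240285 + 0.178669 + 0.151240 = 1.36723.
⟨E⟩ = 0.0882198 eV, ⟨E²⟩ = 0.0136424 eV².
C_V/k_B = (⟨E²⟩ − ⟨E⟩²)/(kT)² = (0.0136424 − 0.00778273)/0.0116640 = 0.5024.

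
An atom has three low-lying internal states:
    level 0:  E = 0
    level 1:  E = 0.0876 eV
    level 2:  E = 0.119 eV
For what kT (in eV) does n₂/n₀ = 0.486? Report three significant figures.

0.165 eV

n₂/n₀ = exp[−(E₂−E₀)/kT] = 0.486.
⇒ (E₂−E₀)/kT = ln(1/0.486) = ln(2.0576) = 0.72154.
kT = 0.119 eV / 0.72154 = 0.165 eV.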